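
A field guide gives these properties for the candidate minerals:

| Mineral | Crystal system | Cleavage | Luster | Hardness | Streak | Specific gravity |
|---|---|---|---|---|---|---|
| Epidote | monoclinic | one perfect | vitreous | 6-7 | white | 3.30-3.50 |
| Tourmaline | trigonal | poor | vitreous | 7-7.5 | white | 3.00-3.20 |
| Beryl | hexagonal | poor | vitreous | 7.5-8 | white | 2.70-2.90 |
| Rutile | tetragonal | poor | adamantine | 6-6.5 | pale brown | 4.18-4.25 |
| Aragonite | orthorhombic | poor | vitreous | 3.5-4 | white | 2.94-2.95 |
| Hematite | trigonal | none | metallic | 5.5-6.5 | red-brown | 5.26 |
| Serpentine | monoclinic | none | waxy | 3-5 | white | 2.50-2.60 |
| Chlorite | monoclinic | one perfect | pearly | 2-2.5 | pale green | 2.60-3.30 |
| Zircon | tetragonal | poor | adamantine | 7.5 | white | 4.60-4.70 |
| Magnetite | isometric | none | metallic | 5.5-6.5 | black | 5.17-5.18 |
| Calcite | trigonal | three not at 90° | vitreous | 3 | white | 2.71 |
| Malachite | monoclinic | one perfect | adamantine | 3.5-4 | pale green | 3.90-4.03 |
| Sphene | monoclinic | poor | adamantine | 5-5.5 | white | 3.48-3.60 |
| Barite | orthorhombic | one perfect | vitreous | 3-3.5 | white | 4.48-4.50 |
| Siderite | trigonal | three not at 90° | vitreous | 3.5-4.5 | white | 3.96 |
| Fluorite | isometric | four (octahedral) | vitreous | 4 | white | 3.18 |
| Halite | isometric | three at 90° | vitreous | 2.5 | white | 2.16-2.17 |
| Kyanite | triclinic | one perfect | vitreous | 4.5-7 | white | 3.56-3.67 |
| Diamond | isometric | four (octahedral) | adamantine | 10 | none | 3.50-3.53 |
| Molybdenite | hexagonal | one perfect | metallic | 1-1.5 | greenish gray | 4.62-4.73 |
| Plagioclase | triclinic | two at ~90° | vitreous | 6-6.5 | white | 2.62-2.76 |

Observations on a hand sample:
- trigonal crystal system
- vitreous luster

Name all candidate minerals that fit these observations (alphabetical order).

Trigonal crystal system — Tourmaline, Hematite, Calcite, Siderite remain.
Vitreous luster excludes Hematite.
The minerals that satisfy all observations are Calcite, Siderite, Tourmaline.

Calcite, Siderite, Tourmaline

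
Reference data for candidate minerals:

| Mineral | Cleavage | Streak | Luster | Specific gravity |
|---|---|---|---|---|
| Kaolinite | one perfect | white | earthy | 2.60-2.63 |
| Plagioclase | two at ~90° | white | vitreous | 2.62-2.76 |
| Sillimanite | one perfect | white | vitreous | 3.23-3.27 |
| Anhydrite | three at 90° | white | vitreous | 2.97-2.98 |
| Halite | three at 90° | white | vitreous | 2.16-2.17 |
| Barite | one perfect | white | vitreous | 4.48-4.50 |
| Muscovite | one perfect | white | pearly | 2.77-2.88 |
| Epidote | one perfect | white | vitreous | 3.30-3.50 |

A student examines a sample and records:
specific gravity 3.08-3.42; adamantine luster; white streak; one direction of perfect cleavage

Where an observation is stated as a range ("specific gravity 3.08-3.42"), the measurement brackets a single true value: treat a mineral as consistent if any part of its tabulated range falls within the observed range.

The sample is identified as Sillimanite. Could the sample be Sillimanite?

Specific gravity 3.08-3.42 — consistent with Sillimanite (SG 3.23-3.27).
Adamantine luster — Sillimanite has vitreous luster; inconsistent.
White streak — consistent with Sillimanite (white streak).
One direction of perfect cleavage — consistent with Sillimanite (cleavage one perfect).
The luster observation rules out Sillimanite.

Inconsistent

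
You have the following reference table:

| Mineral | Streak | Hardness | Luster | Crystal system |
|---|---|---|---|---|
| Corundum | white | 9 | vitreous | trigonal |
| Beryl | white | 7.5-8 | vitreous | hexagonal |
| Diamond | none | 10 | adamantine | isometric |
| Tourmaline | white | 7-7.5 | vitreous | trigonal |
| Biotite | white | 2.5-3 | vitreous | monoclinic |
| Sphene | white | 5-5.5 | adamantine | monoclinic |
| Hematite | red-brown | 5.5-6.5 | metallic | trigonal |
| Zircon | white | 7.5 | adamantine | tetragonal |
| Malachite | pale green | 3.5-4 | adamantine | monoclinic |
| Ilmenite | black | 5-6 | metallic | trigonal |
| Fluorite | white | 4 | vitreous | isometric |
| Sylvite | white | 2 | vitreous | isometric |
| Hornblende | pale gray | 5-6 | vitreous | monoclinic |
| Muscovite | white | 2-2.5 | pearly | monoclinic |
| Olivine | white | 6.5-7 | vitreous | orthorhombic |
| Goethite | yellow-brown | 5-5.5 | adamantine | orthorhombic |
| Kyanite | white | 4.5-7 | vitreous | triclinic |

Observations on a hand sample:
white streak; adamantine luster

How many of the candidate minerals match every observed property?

2

White streak rules out Diamond, Hematite, Malachite, Ilmenite, Hornblende, Goethite.
Adamantine luster: Sphene, Zircon remain.
The minerals that satisfy all observations are Sphene, Zircon.
That is 2 minerals.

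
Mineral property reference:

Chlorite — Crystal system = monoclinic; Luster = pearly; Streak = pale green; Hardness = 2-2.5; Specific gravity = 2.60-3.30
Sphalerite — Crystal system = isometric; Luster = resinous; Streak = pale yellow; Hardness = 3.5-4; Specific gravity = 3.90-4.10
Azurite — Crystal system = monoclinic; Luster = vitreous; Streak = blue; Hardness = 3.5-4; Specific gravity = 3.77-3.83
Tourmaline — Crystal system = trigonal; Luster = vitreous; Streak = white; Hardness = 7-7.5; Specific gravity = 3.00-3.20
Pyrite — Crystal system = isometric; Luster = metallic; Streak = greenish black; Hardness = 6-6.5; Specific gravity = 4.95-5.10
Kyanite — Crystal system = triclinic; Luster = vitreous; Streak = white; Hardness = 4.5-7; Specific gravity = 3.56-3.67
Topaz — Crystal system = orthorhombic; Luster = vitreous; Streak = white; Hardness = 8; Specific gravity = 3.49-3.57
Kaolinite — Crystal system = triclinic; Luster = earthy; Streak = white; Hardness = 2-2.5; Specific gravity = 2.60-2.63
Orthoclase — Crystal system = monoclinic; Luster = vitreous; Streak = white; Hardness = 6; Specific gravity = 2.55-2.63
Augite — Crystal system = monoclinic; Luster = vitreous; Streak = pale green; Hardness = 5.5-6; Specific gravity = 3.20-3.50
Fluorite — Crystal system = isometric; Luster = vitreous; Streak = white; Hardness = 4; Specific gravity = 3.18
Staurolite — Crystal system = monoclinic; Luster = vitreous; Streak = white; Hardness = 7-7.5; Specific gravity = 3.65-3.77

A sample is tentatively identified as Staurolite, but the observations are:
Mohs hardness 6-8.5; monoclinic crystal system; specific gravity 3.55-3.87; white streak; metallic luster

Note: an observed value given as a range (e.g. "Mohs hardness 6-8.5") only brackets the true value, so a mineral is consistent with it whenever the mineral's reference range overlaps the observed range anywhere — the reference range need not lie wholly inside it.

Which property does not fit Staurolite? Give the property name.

luster

Mohs hardness 6-8.5: Staurolite has hardness 7-7.5 — consistent.
Monoclinic crystal system: Staurolite has monoclinic system — consistent.
Specific gravity 3.55-3.87: Staurolite has SG 3.65-3.77 — consistent.
White streak: Staurolite has white streak — consistent.
Metallic luster: Staurolite has vitreous luster — outside the reference range.
The luster is the one property that does not fit.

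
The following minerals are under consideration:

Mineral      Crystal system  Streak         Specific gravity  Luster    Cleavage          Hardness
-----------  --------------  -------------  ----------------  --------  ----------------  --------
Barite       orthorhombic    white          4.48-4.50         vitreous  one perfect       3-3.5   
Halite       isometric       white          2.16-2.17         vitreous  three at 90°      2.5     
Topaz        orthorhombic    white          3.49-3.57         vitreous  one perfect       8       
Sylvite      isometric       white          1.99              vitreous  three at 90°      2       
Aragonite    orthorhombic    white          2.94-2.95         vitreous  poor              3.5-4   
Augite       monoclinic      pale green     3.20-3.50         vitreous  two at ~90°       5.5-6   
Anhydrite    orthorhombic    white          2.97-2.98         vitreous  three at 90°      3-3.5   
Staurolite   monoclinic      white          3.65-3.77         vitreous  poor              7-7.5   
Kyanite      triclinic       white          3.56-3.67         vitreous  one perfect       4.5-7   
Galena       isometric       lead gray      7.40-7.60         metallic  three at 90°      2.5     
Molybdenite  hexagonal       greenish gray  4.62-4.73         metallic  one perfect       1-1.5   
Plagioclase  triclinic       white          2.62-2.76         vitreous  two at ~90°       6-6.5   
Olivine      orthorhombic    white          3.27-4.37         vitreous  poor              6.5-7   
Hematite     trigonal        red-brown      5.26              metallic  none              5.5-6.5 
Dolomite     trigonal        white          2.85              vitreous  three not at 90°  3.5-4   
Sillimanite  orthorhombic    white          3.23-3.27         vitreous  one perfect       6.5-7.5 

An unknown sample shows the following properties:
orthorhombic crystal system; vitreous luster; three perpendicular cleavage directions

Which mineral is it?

Anhydrite

Orthorhombic crystal system: only Barite, Topaz, Aragonite, Anhydrite, Olivine, Sillimanite remain.
Vitreous luster: no further eliminations.
Three perpendicular cleavage directions: leaves Anhydrite.
Only Anhydrite satisfies all observations.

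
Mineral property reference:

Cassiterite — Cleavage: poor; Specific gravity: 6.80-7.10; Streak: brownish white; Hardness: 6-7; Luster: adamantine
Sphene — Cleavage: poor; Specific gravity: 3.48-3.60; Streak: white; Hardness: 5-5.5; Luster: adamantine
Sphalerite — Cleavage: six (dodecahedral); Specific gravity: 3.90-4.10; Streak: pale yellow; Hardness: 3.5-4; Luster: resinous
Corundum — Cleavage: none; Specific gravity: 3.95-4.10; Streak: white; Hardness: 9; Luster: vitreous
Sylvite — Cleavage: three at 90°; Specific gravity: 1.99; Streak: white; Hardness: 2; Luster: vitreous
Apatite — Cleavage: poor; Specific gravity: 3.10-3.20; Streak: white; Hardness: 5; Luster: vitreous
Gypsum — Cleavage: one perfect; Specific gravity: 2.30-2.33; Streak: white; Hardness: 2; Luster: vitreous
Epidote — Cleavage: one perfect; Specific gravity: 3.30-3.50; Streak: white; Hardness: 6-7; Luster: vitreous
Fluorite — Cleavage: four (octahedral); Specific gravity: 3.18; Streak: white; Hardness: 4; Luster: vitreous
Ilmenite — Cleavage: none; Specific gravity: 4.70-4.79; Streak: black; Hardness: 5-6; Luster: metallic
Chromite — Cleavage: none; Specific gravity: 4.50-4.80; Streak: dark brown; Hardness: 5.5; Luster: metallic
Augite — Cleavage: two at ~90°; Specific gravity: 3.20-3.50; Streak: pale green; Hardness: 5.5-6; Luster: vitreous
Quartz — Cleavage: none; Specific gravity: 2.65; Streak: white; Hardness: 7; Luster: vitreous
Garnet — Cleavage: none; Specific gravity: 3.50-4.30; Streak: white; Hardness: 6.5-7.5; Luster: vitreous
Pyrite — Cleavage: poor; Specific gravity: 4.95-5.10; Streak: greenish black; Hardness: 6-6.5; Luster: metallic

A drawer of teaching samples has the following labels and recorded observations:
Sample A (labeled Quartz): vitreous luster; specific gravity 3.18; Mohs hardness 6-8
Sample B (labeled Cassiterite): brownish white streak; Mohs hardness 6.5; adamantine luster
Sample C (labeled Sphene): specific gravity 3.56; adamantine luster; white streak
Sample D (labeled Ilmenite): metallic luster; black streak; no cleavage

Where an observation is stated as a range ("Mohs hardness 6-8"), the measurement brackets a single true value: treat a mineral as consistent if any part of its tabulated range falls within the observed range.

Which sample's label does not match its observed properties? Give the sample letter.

Sample A: specific gravity 3.18 is outside the reference for Quartz (SG 2.65) — mislabeled.
Sample B: observations are consistent with Cassiterite.
Sample C: observations are consistent with Sphene.
Sample D: observations are consistent with Ilmenite.
The mislabeled specimen is A.

A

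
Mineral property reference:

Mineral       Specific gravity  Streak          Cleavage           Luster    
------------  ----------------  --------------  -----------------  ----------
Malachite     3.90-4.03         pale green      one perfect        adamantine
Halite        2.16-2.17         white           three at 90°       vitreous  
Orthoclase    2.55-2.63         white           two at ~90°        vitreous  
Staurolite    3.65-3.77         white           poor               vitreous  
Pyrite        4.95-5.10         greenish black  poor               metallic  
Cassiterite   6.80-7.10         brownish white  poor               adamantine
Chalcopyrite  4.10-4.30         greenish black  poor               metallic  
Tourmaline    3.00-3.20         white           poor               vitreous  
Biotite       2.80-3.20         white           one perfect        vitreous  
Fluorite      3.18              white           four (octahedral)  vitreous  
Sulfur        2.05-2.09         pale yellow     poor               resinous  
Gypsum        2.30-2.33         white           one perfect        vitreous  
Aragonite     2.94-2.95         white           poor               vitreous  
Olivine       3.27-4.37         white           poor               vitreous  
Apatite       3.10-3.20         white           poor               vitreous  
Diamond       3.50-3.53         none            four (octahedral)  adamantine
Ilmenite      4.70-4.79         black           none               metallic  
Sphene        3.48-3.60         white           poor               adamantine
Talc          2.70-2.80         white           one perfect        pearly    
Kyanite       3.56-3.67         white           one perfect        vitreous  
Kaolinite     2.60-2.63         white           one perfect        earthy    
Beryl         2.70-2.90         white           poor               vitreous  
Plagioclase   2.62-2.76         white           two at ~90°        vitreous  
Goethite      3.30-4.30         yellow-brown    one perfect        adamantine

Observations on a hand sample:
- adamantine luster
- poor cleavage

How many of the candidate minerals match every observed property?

Adamantine luster: leaves Malachite, Cassiterite, Diamond, Sphene, Goethite.
Poor cleavage: leaves Cassiterite, Sphene.
The minerals that satisfy all observations are Cassiterite, Sphene.
That is 2 minerals.

2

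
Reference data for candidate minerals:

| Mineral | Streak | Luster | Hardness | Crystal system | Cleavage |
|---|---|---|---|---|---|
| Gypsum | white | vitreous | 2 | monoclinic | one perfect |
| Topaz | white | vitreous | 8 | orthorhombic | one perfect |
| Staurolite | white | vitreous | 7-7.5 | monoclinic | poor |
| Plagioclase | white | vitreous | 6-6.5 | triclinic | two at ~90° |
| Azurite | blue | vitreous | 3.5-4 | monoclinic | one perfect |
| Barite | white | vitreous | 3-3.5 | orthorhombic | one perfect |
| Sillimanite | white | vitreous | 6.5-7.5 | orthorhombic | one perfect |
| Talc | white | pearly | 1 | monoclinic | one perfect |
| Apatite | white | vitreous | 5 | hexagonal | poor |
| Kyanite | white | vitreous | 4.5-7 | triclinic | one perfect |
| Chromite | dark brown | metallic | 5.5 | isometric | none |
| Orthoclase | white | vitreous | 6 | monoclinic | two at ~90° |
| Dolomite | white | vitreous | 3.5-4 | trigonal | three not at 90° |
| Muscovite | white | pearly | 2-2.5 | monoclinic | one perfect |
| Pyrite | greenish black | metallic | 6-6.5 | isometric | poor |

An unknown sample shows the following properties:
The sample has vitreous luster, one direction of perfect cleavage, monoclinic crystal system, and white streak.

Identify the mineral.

Vitreous luster excludes Talc, Chromite, Muscovite, Pyrite.
One direction of perfect cleavage rules out Staurolite, Plagioclase, Apatite, Orthoclase, Dolomite.
Monoclinic crystal system — narrows the field to Gypsum, Azurite.
White streak rules out Azurite.
The only mineral consistent with every observation is Gypsum.

Gypsum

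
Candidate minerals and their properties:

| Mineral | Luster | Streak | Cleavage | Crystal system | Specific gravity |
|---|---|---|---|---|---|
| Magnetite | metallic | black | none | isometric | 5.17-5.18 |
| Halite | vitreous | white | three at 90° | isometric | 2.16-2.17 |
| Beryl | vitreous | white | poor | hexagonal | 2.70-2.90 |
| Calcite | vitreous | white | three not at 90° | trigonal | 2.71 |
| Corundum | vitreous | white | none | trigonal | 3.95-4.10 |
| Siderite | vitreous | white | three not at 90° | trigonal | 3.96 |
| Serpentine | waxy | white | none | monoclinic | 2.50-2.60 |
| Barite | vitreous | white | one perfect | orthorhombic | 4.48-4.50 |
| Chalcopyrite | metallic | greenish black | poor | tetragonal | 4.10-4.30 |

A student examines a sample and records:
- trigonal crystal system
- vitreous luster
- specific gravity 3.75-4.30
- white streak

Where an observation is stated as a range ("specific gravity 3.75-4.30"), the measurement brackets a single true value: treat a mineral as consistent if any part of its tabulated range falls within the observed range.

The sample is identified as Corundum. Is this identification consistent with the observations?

Trigonal crystal system — matches Corundum (trigonal system).
Vitreous luster — matches Corundum (vitreous luster).
Specific gravity 3.75-4.30 — matches Corundum (SG 3.95-4.10).
White streak — matches Corundum (white streak).
All observations are consistent with the tabulated values for Corundum.

Consistent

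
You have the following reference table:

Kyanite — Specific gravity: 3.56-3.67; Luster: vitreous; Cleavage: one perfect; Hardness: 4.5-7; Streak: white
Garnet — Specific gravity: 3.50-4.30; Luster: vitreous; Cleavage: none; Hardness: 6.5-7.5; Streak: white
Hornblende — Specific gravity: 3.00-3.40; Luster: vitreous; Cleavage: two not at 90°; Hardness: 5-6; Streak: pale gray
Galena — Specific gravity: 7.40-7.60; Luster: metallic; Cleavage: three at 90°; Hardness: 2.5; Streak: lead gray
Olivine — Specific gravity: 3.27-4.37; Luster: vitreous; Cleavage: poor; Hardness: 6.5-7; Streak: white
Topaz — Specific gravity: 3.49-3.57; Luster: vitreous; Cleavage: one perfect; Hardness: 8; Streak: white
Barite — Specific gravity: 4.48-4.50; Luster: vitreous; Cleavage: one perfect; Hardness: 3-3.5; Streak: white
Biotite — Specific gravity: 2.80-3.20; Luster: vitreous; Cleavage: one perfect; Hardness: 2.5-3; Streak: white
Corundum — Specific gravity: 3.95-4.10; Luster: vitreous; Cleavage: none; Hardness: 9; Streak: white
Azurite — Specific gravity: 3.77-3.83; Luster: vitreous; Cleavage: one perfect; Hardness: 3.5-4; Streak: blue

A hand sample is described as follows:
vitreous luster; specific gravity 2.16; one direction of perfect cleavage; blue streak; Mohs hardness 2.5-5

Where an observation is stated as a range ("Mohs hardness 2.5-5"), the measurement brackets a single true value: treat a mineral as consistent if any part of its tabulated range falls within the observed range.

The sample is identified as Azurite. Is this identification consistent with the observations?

Vitreous luster — matches Azurite (vitreous luster).
Specific gravity 2.16 — Azurite has SG 3.77-3.83; inconsistent.
One direction of perfect cleavage — matches Azurite (cleavage one perfect).
Blue streak — matches Azurite (blue streak).
Mohs hardness 2.5-5 — matches Azurite (hardness 3.5-4).
The specific gravity observation rules out Azurite.

No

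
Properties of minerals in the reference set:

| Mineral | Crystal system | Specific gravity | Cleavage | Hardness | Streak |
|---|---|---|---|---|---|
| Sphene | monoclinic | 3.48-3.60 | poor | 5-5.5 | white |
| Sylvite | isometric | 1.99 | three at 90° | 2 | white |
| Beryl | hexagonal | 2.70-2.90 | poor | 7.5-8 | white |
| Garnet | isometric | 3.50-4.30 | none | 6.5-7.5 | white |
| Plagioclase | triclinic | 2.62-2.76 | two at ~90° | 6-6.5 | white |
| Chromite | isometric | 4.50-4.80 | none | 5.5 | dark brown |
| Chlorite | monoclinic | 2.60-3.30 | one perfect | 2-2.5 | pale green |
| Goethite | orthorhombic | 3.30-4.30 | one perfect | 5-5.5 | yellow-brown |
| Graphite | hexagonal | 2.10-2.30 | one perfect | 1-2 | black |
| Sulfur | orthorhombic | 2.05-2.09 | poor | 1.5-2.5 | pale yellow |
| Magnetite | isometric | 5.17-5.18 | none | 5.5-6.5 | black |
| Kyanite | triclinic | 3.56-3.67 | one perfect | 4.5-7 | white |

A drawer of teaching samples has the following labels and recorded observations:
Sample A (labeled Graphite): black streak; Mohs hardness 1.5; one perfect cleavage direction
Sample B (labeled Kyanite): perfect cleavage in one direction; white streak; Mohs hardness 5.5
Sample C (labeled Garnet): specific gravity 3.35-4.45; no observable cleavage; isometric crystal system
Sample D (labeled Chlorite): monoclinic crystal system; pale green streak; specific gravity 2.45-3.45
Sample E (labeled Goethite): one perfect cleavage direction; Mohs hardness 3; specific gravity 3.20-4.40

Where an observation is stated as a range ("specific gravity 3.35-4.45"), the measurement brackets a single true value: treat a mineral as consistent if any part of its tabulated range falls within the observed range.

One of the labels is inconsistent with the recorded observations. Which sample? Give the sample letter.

E

Sample A: every observation is compatible with the reference values for Graphite.
Sample B: every observation is compatible with the reference values for Kyanite.
Sample C: every observation is compatible with the reference values for Garnet.
Sample D: every observation is compatible with the reference values for Chlorite.
Sample E: Goethite has hardness 5-5.5, but the record shows Mohs hardness 3 — this label is wrong.
The mislabeled specimen is E.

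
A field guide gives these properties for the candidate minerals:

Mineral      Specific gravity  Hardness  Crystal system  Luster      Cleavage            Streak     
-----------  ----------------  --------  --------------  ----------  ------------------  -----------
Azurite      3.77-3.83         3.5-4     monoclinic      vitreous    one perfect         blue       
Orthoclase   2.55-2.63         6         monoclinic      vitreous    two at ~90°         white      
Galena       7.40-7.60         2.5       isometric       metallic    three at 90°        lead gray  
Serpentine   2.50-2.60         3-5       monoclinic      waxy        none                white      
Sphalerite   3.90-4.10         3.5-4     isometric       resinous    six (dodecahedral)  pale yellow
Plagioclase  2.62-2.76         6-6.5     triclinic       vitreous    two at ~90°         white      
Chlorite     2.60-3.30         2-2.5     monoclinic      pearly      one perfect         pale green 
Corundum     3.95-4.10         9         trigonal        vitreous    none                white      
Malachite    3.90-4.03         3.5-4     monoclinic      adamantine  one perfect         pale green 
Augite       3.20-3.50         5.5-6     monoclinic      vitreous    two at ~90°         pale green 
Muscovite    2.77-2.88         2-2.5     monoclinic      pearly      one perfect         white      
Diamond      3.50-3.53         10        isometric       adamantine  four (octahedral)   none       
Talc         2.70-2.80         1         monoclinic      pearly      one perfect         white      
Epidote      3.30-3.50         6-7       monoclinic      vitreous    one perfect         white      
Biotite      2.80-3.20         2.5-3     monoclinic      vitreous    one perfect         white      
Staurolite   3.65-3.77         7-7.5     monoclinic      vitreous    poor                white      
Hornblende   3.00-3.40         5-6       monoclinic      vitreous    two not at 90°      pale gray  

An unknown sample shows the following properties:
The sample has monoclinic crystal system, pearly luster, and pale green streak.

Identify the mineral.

Monoclinic crystal system eliminates Galena, Sphalerite, Plagioclase, Corundum, Diamond.
Pearly luster — only Chlorite, Muscovite, Talc remain.
Pale green streak — leaves Chlorite.
Only Chlorite satisfies all observations.

Chlorite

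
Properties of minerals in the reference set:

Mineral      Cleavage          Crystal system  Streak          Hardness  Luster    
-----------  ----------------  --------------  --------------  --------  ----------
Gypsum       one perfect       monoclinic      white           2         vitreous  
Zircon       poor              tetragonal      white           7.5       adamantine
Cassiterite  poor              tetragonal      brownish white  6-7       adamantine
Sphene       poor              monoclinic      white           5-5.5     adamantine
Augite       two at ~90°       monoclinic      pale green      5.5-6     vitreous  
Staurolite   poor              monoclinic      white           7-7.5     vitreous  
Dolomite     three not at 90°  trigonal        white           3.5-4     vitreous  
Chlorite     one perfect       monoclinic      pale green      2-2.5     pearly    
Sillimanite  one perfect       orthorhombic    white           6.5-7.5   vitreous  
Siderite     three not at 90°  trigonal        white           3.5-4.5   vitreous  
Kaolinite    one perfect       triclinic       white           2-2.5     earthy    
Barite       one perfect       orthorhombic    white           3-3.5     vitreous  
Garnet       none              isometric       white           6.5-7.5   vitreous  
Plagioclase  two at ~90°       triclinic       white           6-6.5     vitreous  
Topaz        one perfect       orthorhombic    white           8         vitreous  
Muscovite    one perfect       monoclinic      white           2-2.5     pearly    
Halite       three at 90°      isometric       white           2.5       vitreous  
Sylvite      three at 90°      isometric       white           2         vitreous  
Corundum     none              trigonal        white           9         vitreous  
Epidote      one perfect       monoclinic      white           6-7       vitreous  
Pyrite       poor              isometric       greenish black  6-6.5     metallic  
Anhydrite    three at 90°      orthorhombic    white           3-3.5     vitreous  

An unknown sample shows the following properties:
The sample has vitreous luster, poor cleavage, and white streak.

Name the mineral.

Vitreous luster: narrows the field to Gypsum, Augite, Staurolite, Dolomite, Sillimanite, Siderite, Barite, Garnet, Plagioclase, Topaz, Halite, Sylvite, Corundum, Epidote, Anhydrite.
Poor cleavage: leaves Staurolite.
White streak: all remaining candidates fit.
The only mineral consistent with every observation is Staurolite.

Staurolite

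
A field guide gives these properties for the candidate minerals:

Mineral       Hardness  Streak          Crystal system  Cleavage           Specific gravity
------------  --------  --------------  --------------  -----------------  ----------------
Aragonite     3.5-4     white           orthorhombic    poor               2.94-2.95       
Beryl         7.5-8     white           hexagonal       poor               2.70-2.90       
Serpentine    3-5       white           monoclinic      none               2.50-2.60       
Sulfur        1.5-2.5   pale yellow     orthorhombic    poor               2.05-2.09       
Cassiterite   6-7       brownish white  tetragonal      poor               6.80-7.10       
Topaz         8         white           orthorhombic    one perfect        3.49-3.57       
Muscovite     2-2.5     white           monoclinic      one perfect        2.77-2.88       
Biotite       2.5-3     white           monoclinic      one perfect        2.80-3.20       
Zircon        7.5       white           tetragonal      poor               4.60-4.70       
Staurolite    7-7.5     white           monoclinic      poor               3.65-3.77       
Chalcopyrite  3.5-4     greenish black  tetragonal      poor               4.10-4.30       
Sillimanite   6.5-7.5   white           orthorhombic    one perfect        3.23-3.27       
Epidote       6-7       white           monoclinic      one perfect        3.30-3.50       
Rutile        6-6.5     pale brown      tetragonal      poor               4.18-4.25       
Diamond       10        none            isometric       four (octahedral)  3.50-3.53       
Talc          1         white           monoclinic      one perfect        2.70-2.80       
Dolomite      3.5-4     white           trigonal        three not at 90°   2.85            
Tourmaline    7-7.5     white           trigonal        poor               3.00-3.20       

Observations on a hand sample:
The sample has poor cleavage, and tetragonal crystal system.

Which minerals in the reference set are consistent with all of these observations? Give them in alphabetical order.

Cassiterite, Chalcopyrite, Rutile, Zircon

Poor cleavage — leaves Aragonite, Beryl, Sulfur, Cassiterite, Zircon, Staurolite, Chalcopyrite, Rutile, Tourmaline.
Tetragonal crystal system — only Cassiterite, Zircon, Chalcopyrite, Rutile remain.
Remaining candidates: Cassiterite, Chalcopyrite, Rutile, Zircon.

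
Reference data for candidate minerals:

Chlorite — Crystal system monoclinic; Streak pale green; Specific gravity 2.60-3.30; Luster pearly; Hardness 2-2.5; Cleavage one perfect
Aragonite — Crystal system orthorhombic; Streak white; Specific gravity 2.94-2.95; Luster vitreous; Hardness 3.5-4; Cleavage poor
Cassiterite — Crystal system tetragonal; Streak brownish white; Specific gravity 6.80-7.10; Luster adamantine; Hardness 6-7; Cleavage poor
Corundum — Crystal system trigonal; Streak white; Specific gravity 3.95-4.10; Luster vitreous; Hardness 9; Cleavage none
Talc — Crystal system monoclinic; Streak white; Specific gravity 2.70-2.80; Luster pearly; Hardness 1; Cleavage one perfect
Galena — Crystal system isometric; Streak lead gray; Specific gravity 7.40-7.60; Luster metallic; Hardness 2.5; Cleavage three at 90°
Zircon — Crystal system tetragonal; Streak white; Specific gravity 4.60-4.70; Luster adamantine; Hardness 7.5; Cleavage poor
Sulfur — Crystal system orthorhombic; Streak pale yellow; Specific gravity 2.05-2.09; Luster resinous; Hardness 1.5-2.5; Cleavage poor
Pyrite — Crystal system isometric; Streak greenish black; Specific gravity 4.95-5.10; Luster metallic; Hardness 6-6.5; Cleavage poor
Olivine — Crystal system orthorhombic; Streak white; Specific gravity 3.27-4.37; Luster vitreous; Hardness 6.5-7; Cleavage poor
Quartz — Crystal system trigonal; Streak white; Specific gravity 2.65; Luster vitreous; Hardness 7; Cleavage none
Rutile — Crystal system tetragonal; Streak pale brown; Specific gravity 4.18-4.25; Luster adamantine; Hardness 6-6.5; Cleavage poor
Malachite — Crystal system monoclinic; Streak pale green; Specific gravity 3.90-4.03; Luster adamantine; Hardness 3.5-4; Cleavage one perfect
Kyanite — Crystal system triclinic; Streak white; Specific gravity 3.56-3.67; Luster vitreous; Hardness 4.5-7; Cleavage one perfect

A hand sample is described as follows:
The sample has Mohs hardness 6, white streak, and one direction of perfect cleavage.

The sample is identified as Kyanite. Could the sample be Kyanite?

Mohs hardness 6 — matches Kyanite (hardness 4.5-7).
White streak — matches Kyanite (white streak).
One direction of perfect cleavage — matches Kyanite (cleavage one perfect).
All observations are consistent with the tabulated values for Kyanite.

Consistent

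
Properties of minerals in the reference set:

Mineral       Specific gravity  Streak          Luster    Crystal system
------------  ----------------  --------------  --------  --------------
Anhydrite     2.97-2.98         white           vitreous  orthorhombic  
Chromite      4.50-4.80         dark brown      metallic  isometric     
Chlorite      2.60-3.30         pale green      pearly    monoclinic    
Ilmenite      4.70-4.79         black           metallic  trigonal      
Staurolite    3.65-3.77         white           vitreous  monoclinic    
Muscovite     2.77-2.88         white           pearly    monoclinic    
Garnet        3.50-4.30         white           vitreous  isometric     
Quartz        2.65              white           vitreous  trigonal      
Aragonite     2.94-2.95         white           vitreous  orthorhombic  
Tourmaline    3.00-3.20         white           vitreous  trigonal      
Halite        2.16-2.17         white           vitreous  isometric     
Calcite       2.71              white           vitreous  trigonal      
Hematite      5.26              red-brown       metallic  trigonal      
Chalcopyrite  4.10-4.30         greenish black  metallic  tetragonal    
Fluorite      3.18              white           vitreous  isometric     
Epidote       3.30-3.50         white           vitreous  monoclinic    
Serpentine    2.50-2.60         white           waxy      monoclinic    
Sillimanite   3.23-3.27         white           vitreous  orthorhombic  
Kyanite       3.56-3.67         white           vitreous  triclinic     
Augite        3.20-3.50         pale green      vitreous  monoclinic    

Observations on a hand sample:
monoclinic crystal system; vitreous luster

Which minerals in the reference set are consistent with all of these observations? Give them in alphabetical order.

Augite, Epidote, Staurolite

Monoclinic crystal system — only Chlorite, Staurolite, Muscovite, Epidote, Serpentine, Augite remain.
Vitreous luster eliminates Chlorite, Muscovite, Serpentine.
Remaining candidates: Augite, Epidote, Staurolite.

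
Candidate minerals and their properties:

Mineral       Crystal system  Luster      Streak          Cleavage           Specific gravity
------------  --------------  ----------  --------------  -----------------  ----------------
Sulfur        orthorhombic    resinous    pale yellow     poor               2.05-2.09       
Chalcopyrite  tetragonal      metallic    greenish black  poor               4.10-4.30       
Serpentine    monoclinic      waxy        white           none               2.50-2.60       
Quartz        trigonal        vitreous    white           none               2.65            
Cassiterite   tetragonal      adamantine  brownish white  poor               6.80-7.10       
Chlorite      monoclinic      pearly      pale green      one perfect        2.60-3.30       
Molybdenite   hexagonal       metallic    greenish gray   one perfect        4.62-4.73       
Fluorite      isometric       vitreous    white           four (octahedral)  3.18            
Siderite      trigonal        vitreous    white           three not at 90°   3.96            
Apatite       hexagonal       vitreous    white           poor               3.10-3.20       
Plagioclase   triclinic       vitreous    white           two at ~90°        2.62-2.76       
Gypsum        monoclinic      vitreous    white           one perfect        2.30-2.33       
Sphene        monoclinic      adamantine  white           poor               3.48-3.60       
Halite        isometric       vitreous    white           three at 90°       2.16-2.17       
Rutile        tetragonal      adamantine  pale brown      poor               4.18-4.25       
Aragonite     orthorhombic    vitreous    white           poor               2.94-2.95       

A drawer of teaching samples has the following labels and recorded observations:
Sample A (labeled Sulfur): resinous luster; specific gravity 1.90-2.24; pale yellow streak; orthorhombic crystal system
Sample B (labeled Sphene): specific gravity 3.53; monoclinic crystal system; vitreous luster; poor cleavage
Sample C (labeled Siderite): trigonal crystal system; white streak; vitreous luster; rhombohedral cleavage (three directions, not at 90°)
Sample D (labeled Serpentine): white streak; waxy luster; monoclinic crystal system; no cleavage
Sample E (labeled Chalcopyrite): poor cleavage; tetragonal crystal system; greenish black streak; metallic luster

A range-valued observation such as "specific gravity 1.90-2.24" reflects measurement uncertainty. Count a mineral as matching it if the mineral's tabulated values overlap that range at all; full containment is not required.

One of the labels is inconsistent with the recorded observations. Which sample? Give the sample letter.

Sample A: all recorded properties match Sulfur.
Sample B: Sphene has adamantine luster, but the record shows vitreous luster — this label is wrong.
Sample C: all recorded properties match Siderite.
Sample D: all recorded properties match Serpentine.
Sample E: all recorded properties match Chalcopyrite.
Only sample B is inconsistent with its label.

B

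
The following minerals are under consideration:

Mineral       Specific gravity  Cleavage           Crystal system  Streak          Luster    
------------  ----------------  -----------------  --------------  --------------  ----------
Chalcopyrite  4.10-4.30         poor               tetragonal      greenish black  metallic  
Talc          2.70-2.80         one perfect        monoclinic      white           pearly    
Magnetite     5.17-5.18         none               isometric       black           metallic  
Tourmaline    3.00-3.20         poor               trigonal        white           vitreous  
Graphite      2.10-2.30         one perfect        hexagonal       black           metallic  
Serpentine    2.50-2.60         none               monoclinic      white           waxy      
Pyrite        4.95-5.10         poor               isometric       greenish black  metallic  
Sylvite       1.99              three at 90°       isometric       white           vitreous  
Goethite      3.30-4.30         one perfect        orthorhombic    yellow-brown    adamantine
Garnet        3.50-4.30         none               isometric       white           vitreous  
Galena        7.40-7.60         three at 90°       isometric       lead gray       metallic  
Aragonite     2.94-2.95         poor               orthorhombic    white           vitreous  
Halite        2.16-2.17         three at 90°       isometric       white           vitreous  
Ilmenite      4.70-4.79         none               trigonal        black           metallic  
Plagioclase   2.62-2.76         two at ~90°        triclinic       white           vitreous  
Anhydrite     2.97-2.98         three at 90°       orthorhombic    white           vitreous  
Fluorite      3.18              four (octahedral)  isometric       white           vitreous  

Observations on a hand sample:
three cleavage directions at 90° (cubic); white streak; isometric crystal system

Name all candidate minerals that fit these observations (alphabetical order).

Three cleavage directions at 90° (cubic) — leaves Sylvite, Galena, Halite, Anhydrite.
White streak is inconsistent with Galena.
Isometric crystal system rules out Anhydrite.
Remaining candidates: Halite, Sylvite.

Halite, Sylvite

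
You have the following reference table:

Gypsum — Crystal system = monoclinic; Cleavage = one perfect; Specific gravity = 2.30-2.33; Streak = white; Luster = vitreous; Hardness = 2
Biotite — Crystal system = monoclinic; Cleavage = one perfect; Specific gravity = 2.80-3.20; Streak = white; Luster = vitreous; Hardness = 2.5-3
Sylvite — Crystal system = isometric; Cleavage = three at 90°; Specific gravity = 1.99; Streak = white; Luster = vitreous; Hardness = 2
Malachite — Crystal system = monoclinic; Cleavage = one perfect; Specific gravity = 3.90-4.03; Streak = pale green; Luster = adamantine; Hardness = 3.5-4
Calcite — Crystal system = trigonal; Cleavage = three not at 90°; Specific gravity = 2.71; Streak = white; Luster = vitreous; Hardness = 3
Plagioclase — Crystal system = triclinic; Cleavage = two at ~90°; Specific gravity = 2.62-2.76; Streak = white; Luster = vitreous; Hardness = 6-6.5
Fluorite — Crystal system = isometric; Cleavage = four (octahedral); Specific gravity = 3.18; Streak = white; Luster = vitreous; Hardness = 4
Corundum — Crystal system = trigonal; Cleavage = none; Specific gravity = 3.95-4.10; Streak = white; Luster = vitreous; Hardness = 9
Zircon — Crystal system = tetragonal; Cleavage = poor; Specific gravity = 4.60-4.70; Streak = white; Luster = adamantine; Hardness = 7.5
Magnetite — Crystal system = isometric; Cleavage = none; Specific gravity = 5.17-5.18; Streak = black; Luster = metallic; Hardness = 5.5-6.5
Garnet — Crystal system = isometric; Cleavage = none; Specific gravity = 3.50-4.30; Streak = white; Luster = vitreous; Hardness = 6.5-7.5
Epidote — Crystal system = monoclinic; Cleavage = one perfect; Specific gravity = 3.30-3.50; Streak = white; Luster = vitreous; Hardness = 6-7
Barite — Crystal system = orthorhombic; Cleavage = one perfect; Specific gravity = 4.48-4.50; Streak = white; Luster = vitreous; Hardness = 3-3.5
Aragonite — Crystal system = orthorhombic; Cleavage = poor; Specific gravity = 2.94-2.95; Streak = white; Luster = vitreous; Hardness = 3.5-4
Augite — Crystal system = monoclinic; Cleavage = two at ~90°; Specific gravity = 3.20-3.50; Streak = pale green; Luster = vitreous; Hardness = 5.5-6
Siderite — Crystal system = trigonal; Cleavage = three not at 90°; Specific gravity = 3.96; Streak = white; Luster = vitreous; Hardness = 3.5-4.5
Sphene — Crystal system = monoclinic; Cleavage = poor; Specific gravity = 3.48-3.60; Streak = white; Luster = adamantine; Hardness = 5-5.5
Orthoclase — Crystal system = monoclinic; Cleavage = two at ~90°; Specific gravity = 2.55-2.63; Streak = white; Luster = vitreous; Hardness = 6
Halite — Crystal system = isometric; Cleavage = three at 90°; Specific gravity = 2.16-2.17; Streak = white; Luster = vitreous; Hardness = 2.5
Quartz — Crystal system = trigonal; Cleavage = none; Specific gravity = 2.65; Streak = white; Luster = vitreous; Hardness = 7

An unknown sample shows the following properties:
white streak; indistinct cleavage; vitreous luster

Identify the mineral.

Aragonite

White streak is inconsistent with Malachite, Magnetite, Augite.
Indistinct cleavage: only Zircon, Aragonite, Sphene remain.
Vitreous luster: leaves Aragonite.
The only mineral consistent with every observation is Aragonite.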